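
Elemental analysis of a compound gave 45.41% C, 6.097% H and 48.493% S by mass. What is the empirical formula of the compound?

Assume 100 g: 45.41 g C, 6.097 g H, 48.493 g S.
Moles — C: 45.41 / 12.01 = 3.781 mol; H: 6.097 / 1.008 = 6.049 mol; S: 48.493 / 32.07 = 1.512 mol
Ratios (÷ 1.512): C 2.501, H 4.000, S 1.000
×2: C 5.00, H 8.00, S 2.00 → C5H8S2

C5H8S2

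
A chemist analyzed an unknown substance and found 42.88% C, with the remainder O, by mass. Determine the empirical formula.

Assume 100 g: 42.88 g C, 57.12 g O.
C: 42.88 g ÷ 12.01 g/mol = 3.57 mol
O: 57.12 g ÷ 16.00 g/mol = 3.57 mol
Ratios (÷ 3.57): C 1.000, O 1.000
→ CO

CO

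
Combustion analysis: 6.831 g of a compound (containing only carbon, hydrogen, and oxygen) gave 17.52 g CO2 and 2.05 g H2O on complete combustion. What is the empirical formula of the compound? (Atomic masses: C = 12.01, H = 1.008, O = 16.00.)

mol C = 17.52 / 44.01 = 0.3981; mass C = 0.3981 × 12.01 = 4.781 g
mol H = 2 × (2.05 / 18.02) = 0.2275; mass H = 0.2275 × 1.008 = 0.2293 g
mass O = 6.831 − (5.010) = 1.821 g → mol O = 0.1138
Divide by the smallest (0.1138 mol O): C 3.499, H 2.000, O 1.000
Multiply by 2: C 7.00, H 4.00, O 2.00 → C7H4O2

C7H4O2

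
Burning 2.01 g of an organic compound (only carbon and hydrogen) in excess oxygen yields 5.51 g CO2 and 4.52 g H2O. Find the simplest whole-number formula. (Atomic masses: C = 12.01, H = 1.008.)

mol C = 5.51 / 44.01 = 0.1252; mass C = 0.1252 × 12.01 = 1.504 g
mol H = 2 × (4.52 / 18.02) = 0.5017; mass H = 0.5017 × 1.008 = 0.5057 g
Ratios (÷ 0.1252): C 1.000, H 4.007
≈ 1:4 → CH4

CH4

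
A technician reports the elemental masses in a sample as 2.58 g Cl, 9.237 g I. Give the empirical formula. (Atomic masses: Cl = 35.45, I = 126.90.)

ClI

Cl: 2.58 g ÷ 35.45 g/mol = 0.07278 mol
I: 9.237 g ÷ 126.90 g/mol = 0.07279 mol
Ratios (÷ 0.07278): Cl 1.000, I 1.000
Ratio ≈ 1:1, so the empirical formula is ClI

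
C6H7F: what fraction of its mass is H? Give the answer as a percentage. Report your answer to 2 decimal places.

7.19%

Molar mass = 6(12.01) + 7(1.008) + 1(19.00) = 98.116 g/mol
Mass of H per mole = 7 × 1.008 = 7.056 g
% H = 7.056 / 98.116 × 100 = 7.19%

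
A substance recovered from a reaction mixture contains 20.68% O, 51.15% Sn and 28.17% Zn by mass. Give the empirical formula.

O3SnZn

Assume 100 g: 20.68 g O, 51.15 g Sn, 28.17 g Zn.
n(O) = 20.68/16.00 = 1.292, n(Sn) = 51.15/118.71 = 0.4309, n(Zn) = 28.17/65.38 = 0.4309
Smallest is Zn at 0.4309 mol; normalising gives O 3.000, Sn 1.000, Zn 1.000
→ O3SnZn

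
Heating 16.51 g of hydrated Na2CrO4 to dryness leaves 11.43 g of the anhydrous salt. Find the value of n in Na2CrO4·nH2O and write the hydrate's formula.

Na2CrO4·4H2O

Mass of water lost = 16.51 − 11.43 = 5.08 g → 5.08 / 18.02 = 0.2819 mol H2O
Molar mass of Na2CrO4 = 161.98 g/mol → mol Na2CrO4 = 11.43 / 161.98 = 0.07056
n = 0.2819 / 0.07056 = 4.00 ≈ 4 → Na2CrO4·4H2O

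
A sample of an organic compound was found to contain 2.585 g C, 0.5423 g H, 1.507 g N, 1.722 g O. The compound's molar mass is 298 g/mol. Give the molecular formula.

C: 2.585 g ÷ 12.01 g/mol = 0.2152 mol
H: 0.5423 g ÷ 1.008 g/mol = 0.538 mol
N: 1.507 g ÷ 14.01 g/mol = 0.1076 mol
O: 1.722 g ÷ 16.00 g/mol = 0.1076 mol
Divide by the smallest (0.1076 mol N): C 2.001, H 5.002, N 1.000, O 1.001
→ C2H5NO
Empirical-formula mass = 59.07 g/mol
n = 298 / 59.07 = 5.04 ≈ 5
Molecular formula = (C2H5NO)×5 = C10H25N5O5

C10H25N5O5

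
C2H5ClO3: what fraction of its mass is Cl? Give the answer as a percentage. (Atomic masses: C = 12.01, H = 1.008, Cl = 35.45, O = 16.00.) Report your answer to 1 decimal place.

Molar mass = 2(12.01) + 5(1.008) + 1(35.45) + 3(16.00) = 112.510 g/mol
Mass of Cl per mole = 1 × 35.45 = 35.450 g
% Cl = 35.450 / 112.510 × 100 = 31.5%

31.5%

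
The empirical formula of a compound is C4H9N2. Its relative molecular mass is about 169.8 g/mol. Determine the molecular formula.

Empirical-formula mass = 85.13 g/mol
n = 169.8 / 85.13 = 1.99 ≈ 2
Molecular formula = (C4H9N2)2 = C8H18N4

C8H18N4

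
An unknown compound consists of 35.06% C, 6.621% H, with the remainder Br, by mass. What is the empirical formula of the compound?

Assume 100 g: 35.06 g C, 6.621 g H, 58.319 g Br.
Moles — C: 35.06 / 12.01 = 2.919 mol; H: 6.621 / 1.008 = 6.568 mol; Br: 58.319 / 79.90 = 0.7299 mol
Ratios (÷ 0.7299): C 3.999, H 8.999, Br 1.000
≈ 4:9:1 → C4H9Br

C4H9Br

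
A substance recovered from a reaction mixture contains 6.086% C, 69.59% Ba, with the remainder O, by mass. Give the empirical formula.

Assume 100 g: 6.086 g C, 69.59 g Ba, 24.324 g O.
Moles — C: 6.086 / 12.01 = 0.5067 mol; Ba: 69.59 / 137.33 = 0.5067 mol; O: 24.324 / 16.00 = 1.52 mol
Divide by the smallest (0.5067 mol Ba): C 1.000, Ba 1.000, O 3.000
→ CBaO3

CBaO3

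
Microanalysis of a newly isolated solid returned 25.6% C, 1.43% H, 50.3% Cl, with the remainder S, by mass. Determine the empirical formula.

C3H2Cl2S

Assume 100 g: 25.6 g C, 1.43 g H, 50.3 g Cl, 22.67 g S.
Moles — C: 25.6 / 12.01 = 2.132 mol; H: 1.43 / 1.008 = 1.419 mol; Cl: 50.3 / 35.45 = 1.419 mol; S: 22.67 / 32.07 = 0.7069 mol
Smallest is S at 0.7069 mol; normalising gives C 3.015, H 2.007, Cl 2.007, S 1.000
Ratio ≈ 3:2:2:1, so the empirical formula is C3H2Cl2S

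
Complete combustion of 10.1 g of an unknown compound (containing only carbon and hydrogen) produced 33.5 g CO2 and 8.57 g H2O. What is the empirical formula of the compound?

C4H5

mol C = 33.5 / 44.01 = 0.7612; mass C = 0.7612 × 12.01 = 9.142 g
mol H = 2 × (8.57 / 18.02) = 0.9512; mass H = 0.9512 × 1.008 = 0.9588 g
Ratios (÷ 0.7612): C 1.000, H 1.250
Multiply by 4: C 4.00, H 5.00 → C4H5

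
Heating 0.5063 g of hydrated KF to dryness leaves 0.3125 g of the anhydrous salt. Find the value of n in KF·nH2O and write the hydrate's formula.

Mass of water lost = 0.5063 − 0.3125 = 0.1938 g → 0.1938 / 18.02 = 0.01075 mol H2O
Molar mass of KF = 58.10 g/mol → mol KF = 0.3125 / 58.10 = 0.005379
n = 0.01075 / 0.005379 = 2.00 ≈ 2 → KF·2H2O

KF·2H2O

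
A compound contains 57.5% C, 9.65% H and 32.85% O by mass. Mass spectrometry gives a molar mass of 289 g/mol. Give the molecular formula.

Assume 100 g: 57.5 g C, 9.65 g H, 32.85 g O.
n(C) = 57.5/12.01 = 4.788, n(H) = 9.65/1.008 = 9.573, n(O) = 32.85/16.00 = 2.053
Smallest is O at 2.053 mol; normalising gives C 2.332, H 4.663, O 1.000
Scaling by 3: C 7.00, H 13.99, O 3.00 → C7H14O3
Empirical-formula mass = 146.18 g/mol
n = 289 / 146.18 = 1.98 ≈ 2
Molecular formula = (C7H14O3)×2 = C14H28O6

C14H28O6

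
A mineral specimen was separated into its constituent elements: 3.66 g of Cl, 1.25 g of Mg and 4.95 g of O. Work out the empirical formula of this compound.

Cl2MgO6

n(Cl) = 3.66/35.45 = 0.1032, n(Mg) = 1.25/24.31 = 0.05142, n(O) = 4.95/16.00 = 0.3094
Divide by the smallest (0.05142 mol Mg): Cl 2.008, Mg 1.000, O 6.017
→ Cl2MgO6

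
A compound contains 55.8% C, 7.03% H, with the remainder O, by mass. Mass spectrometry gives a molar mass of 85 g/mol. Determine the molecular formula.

C4H6O2

Assume 100 g: 55.8 g C, 7.03 g H, 37.17 g O.
C: 55.8 g ÷ 12.01 g/mol = 4.646 mol
H: 7.03 g ÷ 1.008 g/mol = 6.974 mol
O: 37.17 g ÷ 16.00 g/mol = 2.323 mol
Ratios (÷ 2.323): C 2.000, H 3.002, O 1.000
Ratio ≈ 2:3:1, so the empirical formula is C2H3O
Empirical-formula mass = 43.04 g/mol
n = 85 / 43.04 = 1.97 ≈ 2
Molecular formula = (C2H3O)×2 = C4H6O2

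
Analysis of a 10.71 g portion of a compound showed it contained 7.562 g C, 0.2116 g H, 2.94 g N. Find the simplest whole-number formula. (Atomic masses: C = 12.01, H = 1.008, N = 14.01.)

C3HN

n(C) = 7.562/12.01 = 0.6296, n(H) = 0.2116/1.008 = 0.2099, n(N) = 2.94/14.01 = 0.2099
Smallest is N at 0.2099 mol; normalising gives C 3.000, H 1.000, N 1.000
≈ 3:1:1 → C3HN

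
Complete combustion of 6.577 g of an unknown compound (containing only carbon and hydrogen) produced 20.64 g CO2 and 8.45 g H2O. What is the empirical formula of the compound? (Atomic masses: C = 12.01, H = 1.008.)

mol C = 20.64 / 44.01 = 0.4690; mass C = 0.4690 × 12.01 = 5.633 g
mol H = 2 × (8.45 / 18.02) = 0.9378; mass H = 0.9378 × 1.008 = 0.9453 g
Smallest is C at 0.469 mol; normalising gives C 1.000, H 2.000
Ratio ≈ 1:2, so the empirical formula is CH2

CH2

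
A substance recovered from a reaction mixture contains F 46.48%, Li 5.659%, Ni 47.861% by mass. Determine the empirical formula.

F3LiNi

Assume 100 g: 46.48 g F, 5.659 g Li, 47.861 g Ni.
F: 46.48 g ÷ 19.00 g/mol = 2.446 mol
Li: 5.659 g ÷ 6.94 g/mol = 0.8154 mol
Ni: 47.861 g ÷ 58.69 g/mol = 0.8155 mol
Ratios (÷ 0.8154): F 3.000, Li 1.000, Ni 1.000
≈ 3:1:1 → F3LiNi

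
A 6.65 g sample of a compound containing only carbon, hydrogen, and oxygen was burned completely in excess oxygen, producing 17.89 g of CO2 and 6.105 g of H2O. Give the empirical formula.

mol C = 17.89 / 44.01 = 0.4065; mass C = 0.4065 × 12.01 = 4.882 g
mol H = 2 × (6.105 / 18.02) = 0.6776; mass H = 0.6776 × 1.008 = 0.6830 g
mass O = 6.65 − (5.565) = 1.085 g → mol O = 0.06781
Divide by the smallest (0.06781 mol O): C 5.995, H 9.992, O 1.000
→ C6H10O

C6H10O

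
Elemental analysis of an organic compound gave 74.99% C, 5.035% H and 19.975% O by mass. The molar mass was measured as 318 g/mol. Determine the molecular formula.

C20H16O4

Assume 100 g: 74.99 g C, 5.035 g H, 19.975 g O.
n(C) = 74.99/12.01 = 6.244, n(H) = 5.035/1.008 = 4.995, n(O) = 19.975/16.00 = 1.248
Ratios (÷ 1.248): C 5.001, H 4.001, O 1.000
Ratio ≈ 5:4:1, so the empirical formula is C5H4O
Empirical-formula mass = 80.08 g/mol
n = 318 / 80.08 = 3.97 ≈ 4
Molecular formula = (C5H4O)×4 = C20H16O4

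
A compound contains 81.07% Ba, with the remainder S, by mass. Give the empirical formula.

BaS

Assume 100 g: 81.07 g Ba, 18.93 g S.
Ba: 81.07 g ÷ 137.33 g/mol = 0.5903 mol
S: 18.93 g ÷ 32.07 g/mol = 0.5903 mol
Ratios (÷ 0.5903): Ba 1.000, S 1.000
→ BaS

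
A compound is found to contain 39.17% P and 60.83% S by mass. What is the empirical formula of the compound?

Assume 100 g: 39.17 g P, 60.83 g S.
n(P) = 39.17/30.97 = 1.265, n(S) = 60.83/32.07 = 1.897
Smallest is P at 1.265 mol; normalising gives P 1.000, S 1.500
×2: P 2.00, S 3.00 → P2S3

P2S3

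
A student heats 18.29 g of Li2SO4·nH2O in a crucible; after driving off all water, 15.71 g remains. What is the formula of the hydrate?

Mass of water lost = 18.29 − 15.71 = 2.58 g → 2.58 / 18.02 = 0.1432 mol H2O
Molar mass of Li2SO4 = 109.95 g/mol → mol Li2SO4 = 15.71 / 109.95 = 0.1429
n = 0.1432 / 0.1429 = 1.00 ≈ 1 → Li2SO4·H2O

Li2SO4·H2O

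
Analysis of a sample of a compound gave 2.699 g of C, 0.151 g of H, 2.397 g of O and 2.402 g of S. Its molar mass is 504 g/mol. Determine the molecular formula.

C: 2.699 g ÷ 12.01 g/mol = 0.2247 mol
H: 0.151 g ÷ 1.008 g/mol = 0.1498 mol
O: 2.397 g ÷ 16.00 g/mol = 0.1498 mol
S: 2.402 g ÷ 32.07 g/mol = 0.0749 mol
Divide by the smallest (0.0749 mol S): C 3.000, H 2.000, O 2.000, S 1.000
≈ 3:2:2:1 → C3H2O2S
Empirical-formula mass = 102.12 g/mol
n = 504 / 102.12 = 4.94 ≈ 5
Molecular formula = (C3H2O2S)×5 = C15H10O10S5

C15H10O10S5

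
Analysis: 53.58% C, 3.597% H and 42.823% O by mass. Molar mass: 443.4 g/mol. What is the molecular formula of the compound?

C20H16O12

Assume 100 g: 53.58 g C, 3.597 g H, 42.823 g O.
C: 53.58 g ÷ 12.01 g/mol = 4.461 mol
H: 3.597 g ÷ 1.008 g/mol = 3.568 mol
O: 42.823 g ÷ 16.00 g/mol = 2.676 mol
Smallest is O at 2.676 mol; normalising gives C 1.667, H 1.333, O 1.000
Scaling by 3: C 5.00, H 4.00, O 3.00 → C5H4O3
Empirical-formula mass = 112.08 g/mol
n = 443.4 / 112.08 = 3.96 ≈ 4
Molecular formula = (C5H4O3)×4 = C20H16O12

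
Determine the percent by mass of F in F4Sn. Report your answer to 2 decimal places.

39.03%

Molar mass = 4(19.00) + 1(118.71) = 194.710 g/mol
Mass of F per mole = 4 × 19.00 = 76.000 g
% F = 76.000 / 194.710 × 100 = 39.03%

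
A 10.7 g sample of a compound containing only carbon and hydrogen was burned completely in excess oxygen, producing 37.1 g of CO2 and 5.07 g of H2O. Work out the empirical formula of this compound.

mol C = 37.1 / 44.01 = 0.8430; mass C = 0.8430 × 12.01 = 10.12 g
mol H = 2 × (5.07 / 18.02) = 0.5627; mass H = 0.5627 × 1.008 = 0.5672 g
Ratios (÷ 0.5627): C 1.498, H 1.000
Scaling by 2: C 3.00, H 2.00 → C3H2

C3H2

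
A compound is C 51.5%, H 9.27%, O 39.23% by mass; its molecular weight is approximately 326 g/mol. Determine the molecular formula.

Assume 100 g: 51.5 g C, 9.27 g H, 39.23 g O.
Moles — C: 51.5 / 12.01 = 4.288 mol; H: 9.27 / 1.008 = 9.196 mol; O: 39.23 / 16.00 = 2.452 mol
Smallest is O at 2.452 mol; normalising gives C 1.749, H 3.751, O 1.000
Multiply by 4: C 7.00, H 15.00, O 4.00 → C7H15O4
Empirical-formula mass = 163.19 g/mol
n = 326 / 163.19 = 2.00 ≈ 2
Molecular formula = (C7H15O4)×2 = C14H30O8

C14H30O8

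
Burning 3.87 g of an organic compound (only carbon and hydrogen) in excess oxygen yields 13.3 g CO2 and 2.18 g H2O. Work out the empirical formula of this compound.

mol C = 13.3 / 44.01 = 0.3022; mass C = 0.3022 × 12.01 = 3.629 g
mol H = 2 × (2.18 / 18.02) = 0.2420; mass H = 0.2420 × 1.008 = 0.2439 g
Divide by the smallest (0.242 mol H): C 1.249, H 1.000
Multiply by 4: C 5.00, H 4.00 → C5H4

C5H4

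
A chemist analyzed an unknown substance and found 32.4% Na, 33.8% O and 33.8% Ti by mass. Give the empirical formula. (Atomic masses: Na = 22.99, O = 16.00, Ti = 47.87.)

Assume 100 g: 32.4 g Na, 33.8 g O, 33.8 g Ti.
n(Na) = 32.4/22.99 = 1.409, n(O) = 33.8/16.00 = 2.112, n(Ti) = 33.8/47.87 = 0.7061
Smallest is Ti at 0.7061 mol; normalising gives Na 1.996, O 2.992, Ti 1.000
Ratio ≈ 2:3:1, so the empirical formula is Na2O3Ti

Na2O3Ti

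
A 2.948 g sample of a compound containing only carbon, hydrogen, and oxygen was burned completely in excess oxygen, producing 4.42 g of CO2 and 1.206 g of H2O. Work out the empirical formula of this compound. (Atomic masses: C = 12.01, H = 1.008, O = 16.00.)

C3H4O3

mol C = 4.42 / 44.01 = 0.1004; mass C = 0.1004 × 12.01 = 1.206 g
mol H = 2 × (1.206 / 18.02) = 0.1339; mass H = 0.1339 × 1.008 = 0.1349 g
mass O = 2.948 − (1.341) = 1.607 g → mol O = 0.1004
Divide by the smallest (0.1004 mol O): C 1.000, H 1.333, O 1.000
Multiply by 3: C 3.00, H 4.00, O 3.00 → C3H4O3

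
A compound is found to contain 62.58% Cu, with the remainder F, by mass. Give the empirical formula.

Assume 100 g: 62.58 g Cu, 37.42 g F.
Moles — Cu: 62.58 / 63.55 = 0.9847 mol; F: 37.42 / 19.00 = 1.969 mol
Ratios (÷ 0.9847): Cu 1.000, F 2.000
≈ 1:2 → CuF2

CuF2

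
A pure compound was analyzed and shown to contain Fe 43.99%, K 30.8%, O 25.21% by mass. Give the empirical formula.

Assume 100 g: 43.99 g Fe, 30.8 g K, 25.21 g O.
Fe: 43.99 g ÷ 55.85 g/mol = 0.7876 mol
K: 30.8 g ÷ 39.10 g/mol = 0.7877 mol
O: 25.21 g ÷ 16.00 g/mol = 1.576 mol
Ratios (÷ 0.7876): Fe 1.000, K 1.000, O 2.000
Ratio ≈ 1:1:2, so the empirical formula is FeKO2

FeKO2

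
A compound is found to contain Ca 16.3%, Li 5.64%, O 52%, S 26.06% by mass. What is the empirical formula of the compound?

CaLi2O8S2

Assume 100 g: 16.3 g Ca, 5.64 g Li, 52 g O, 26.06 g S.
n(Ca) = 16.3/40.08 = 0.4067, n(Li) = 5.64/6.94 = 0.8127, n(O) = 52/16.00 = 3.25, n(S) = 26.06/32.07 = 0.8126
Divide by the smallest (0.4067 mol Ca): Ca 1.000, Li 1.998, O 7.991, S 1.998
≈ 1:2:8:2 → CaLi2O8S2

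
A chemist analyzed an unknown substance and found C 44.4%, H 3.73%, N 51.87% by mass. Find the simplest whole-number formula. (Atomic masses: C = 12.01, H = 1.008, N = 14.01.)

CHN

Assume 100 g: 44.4 g C, 3.73 g H, 51.87 g N.
C: 44.4 g ÷ 12.01 g/mol = 3.697 mol
H: 3.73 g ÷ 1.008 g/mol = 3.7 mol
N: 51.87 g ÷ 14.01 g/mol = 3.702 mol
Divide by the smallest (3.697 mol C): C 1.000, H 1.001, N 1.001
→ CHN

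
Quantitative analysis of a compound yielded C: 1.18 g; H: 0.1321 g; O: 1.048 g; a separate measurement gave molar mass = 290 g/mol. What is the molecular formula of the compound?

C12H16O8

Moles — C: 1.18 / 12.01 = 0.09825 mol; H: 0.1321 / 1.008 = 0.1311 mol; O: 1.048 / 16.00 = 0.0655 mol
Divide by the smallest (0.0655 mol O): C 1.500, H 2.001, O 1.000
Scaling by 2: C 3.00, H 4.00, O 2.00 → C3H4O2
Empirical-formula mass = 72.06 g/mol
n = 290 / 72.06 = 4.02 ≈ 4
Molecular formula = (C3H4O2)×4 = C12H16O8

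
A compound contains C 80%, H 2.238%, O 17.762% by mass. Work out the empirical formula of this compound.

Assume 100 g: 80 g C, 2.238 g H, 17.762 g O.
n(C) = 80/12.01 = 6.661, n(H) = 2.238/1.008 = 2.22, n(O) = 17.762/16.00 = 1.11
Ratios (÷ 1.11): C 6.000, H 2.000, O 1.000
→ C6H2O

C6H2O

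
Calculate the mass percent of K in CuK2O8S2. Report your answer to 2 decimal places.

23.42%

Molar mass = 1(63.55) + 2(39.10) + 8(16.00) + 2(32.07) = 333.890 g/mol
Mass of K per mole = 2 × 39.10 = 78.200 g
% K = 78.200 / 333.890 × 100 = 23.42%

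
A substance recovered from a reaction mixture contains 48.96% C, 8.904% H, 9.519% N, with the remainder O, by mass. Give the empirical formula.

Assume 100 g: 48.96 g C, 8.904 g H, 9.519 g N, 32.617 g O.
Moles — C: 48.96 / 12.01 = 4.077 mol; H: 8.904 / 1.008 = 8.833 mol; N: 9.519 / 14.01 = 0.6794 mol; O: 32.617 / 16.00 = 2.039 mol
Ratios (÷ 0.6794): C 6.000, H 13.001, N 1.000, O 3.000
Ratio ≈ 6:13:1:3, so the empirical formula is C6H13NO3

C6H13NO3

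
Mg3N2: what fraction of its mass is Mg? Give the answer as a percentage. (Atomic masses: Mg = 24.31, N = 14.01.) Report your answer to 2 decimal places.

72.24%

Molar mass = 3(24.31) + 2(14.01) = 100.950 g/mol
Mass of Mg per mole = 3 × 24.31 = 72.930 g
% Mg = 72.930 / 100.950 × 100 = 72.24%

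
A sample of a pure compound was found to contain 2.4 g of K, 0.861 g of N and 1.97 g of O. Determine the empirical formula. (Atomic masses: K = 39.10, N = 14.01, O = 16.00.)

K: 2.4 g ÷ 39.10 g/mol = 0.06138 mol
N: 0.861 g ÷ 14.01 g/mol = 0.06146 mol
O: 1.97 g ÷ 16.00 g/mol = 0.1231 mol
Divide by the smallest (0.06138 mol K): K 1.000, N 1.001, O 2.006
≈ 1:1:2 → KNO2

KNO2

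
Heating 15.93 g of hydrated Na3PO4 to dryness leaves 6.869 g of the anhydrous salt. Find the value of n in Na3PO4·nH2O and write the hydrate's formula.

Mass of water lost = 15.93 − 6.869 = 9.061 g → 9.061 / 18.02 = 0.5028 mol H2O
Molar mass of Na3PO4 = 163.94 g/mol → mol Na3PO4 = 6.869 / 163.94 = 0.0419
n = 0.5028 / 0.0419 = 12.00 ≈ 12 → Na3PO4·12H2O

Na3PO4·12H2O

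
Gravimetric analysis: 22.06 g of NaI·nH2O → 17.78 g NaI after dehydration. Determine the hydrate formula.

Mass of water lost = 22.06 − 17.78 = 4.28 g → 4.28 / 18.02 = 0.2375 mol H2O
Molar mass of NaI = 149.89 g/mol → mol NaI = 17.78 / 149.89 = 0.1186
n = 0.2375 / 0.1186 = 2.00 ≈ 2 → NaI·2H2O

NaI·2H2O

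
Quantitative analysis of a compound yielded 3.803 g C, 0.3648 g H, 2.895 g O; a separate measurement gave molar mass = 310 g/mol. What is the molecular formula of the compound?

C14H16O8

Moles — C: 3.803 / 12.01 = 0.3167 mol; H: 0.3648 / 1.008 = 0.3619 mol; O: 2.895 / 16.00 = 0.1809 mol
Smallest is O at 0.1809 mol; normalising gives C 1.750, H 2.000, O 1.000
Multiply by 4: C 7.00, H 8.00, O 4.00 → C7H8O4
Empirical-formula mass = 156.13 g/mol
n = 310 / 156.13 = 1.99 ≈ 2
Molecular formula = (C7H8O4)×2 = C14H16O8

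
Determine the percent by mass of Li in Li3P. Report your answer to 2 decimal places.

40.20%

Molar mass = 3(6.94) + 1(30.97) = 51.790 g/mol
Mass of Li per mole = 3 × 6.94 = 20.820 g
% Li = 20.820 / 51.790 × 100 = 40.20%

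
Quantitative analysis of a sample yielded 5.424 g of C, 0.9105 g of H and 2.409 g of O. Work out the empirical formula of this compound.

C3H6O

n(C) = 5.424/12.01 = 0.4516, n(H) = 0.9105/1.008 = 0.9033, n(O) = 2.409/16.00 = 0.1506
Ratios (÷ 0.1506): C 3.000, H 5.999, O 1.000
→ C3H6O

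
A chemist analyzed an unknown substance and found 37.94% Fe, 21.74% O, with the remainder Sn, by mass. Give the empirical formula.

Assume 100 g: 37.94 g Fe, 21.74 g O, 40.32 g Sn.
Fe: 37.94 g ÷ 55.85 g/mol = 0.6793 mol
O: 21.74 g ÷ 16.00 g/mol = 1.359 mol
Sn: 40.32 g ÷ 118.71 g/mol = 0.3397 mol
Divide by the smallest (0.3397 mol Sn): Fe 2.000, O 4.000, Sn 1.000
Ratio ≈ 2:4:1, so the empirical formula is Fe2O4Sn

Fe2O4Sn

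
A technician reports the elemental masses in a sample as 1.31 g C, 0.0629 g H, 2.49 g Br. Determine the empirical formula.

C7H4Br2

n(C) = 1.31/12.01 = 0.1091, n(H) = 0.0629/1.008 = 0.0624, n(Br) = 2.49/79.90 = 0.03116
Ratios (÷ 0.03116): C 3.500, H 2.002, Br 1.000
×2: C 7.00, H 4.00, Br 2.00 → C7H4Br2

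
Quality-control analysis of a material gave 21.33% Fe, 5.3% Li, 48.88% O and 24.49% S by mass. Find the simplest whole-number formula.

FeLi2O8S2

Assume 100 g: 21.33 g Fe, 5.3 g Li, 48.88 g O, 24.49 g S.
Moles — Fe: 21.33 / 55.85 = 0.3819 mol; Li: 5.3 / 6.94 = 0.7637 mol; O: 48.88 / 16.00 = 3.055 mol; S: 24.49 / 32.07 = 0.7636 mol
Divide by the smallest (0.3819 mol Fe): Fe 1.000, Li 2.000, O 7.999, S 2.000
→ FeLi2O8S2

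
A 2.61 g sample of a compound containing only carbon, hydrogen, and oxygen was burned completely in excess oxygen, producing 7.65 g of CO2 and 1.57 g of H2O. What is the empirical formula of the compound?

C8H8O

mol C = 7.65 / 44.01 = 0.1738; mass C = 0.1738 × 12.01 = 2.088 g
mol H = 2 × (1.57 / 18.02) = 0.1743; mass H = 0.1743 × 1.008 = 0.1756 g
mass O = 2.61 − (2.263) = 0.3467 g → mol O = 0.02167
Ratios (÷ 0.02167): C 8.021, H 8.041, O 1.000
Ratio ≈ 8:8:1, so the empirical formula is C8H8O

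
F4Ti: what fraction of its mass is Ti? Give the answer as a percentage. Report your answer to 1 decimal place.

38.6%

Molar mass = 4(19.00) + 1(47.87) = 123.870 g/mol
Mass of Ti per mole = 1 × 47.87 = 47.870 g
% Ti = 47.870 / 123.870 × 100 = 38.6%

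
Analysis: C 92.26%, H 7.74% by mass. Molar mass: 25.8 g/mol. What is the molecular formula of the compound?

C2H2

Assume 100 g: 92.26 g C, 7.74 g H.
n(C) = 92.26/12.01 = 7.682, n(H) = 7.74/1.008 = 7.679
Divide by the smallest (7.679 mol H): C 1.000, H 1.000
Ratio ≈ 1:1, so the empirical formula is CH
Empirical-formula mass = 13.02 g/mol
n = 25.8 / 13.02 = 1.98 ≈ 2
Molecular formula = (CH)×2 = C2H2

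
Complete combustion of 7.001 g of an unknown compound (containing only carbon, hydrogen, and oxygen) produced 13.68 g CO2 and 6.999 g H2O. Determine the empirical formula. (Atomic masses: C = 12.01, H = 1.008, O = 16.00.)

mol C = 13.68 / 44.01 = 0.3108; mass C = 0.3108 × 12.01 = 3.733 g
mol H = 2 × (6.999 / 18.02) = 0.7768; mass H = 0.7768 × 1.008 = 0.7830 g
mass O = 7.001 − (4.516) = 2.485 g → mol O = 0.1553
Ratios (÷ 0.1553): C 2.002, H 5.002, O 1.000
Ratio ≈ 2:5:1, so the empirical formula is C2H5O

C2H5O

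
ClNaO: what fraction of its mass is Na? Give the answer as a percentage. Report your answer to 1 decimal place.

30.9%

Molar mass = 1(35.45) + 1(22.99) + 1(16.00) = 74.440 g/mol
Mass of Na per mole = 1 × 22.99 = 22.990 g
% Na = 22.990 / 74.440 × 100 = 30.9%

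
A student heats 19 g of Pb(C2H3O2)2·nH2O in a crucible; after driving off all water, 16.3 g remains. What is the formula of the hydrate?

Mass of water lost = 19 − 16.3 = 2.7 g → 2.7 / 18.02 = 0.1498 mol H2O
Molar mass of Pb(C2H3O2)2 = 325.29 g/mol → mol Pb(C2H3O2)2 = 16.3 / 325.29 = 0.05011
n = 0.1498 / 0.05011 = 2.99 ≈ 3 → Pb(C2H3O2)2·3H2O

Pb(C2H3O2)2·3H2O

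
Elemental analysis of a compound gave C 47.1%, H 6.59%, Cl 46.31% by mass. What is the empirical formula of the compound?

C3H5Cl

Assume 100 g: 47.1 g C, 6.59 g H, 46.31 g Cl.
C: 47.1 g ÷ 12.01 g/mol = 3.922 mol
H: 6.59 g ÷ 1.008 g/mol = 6.538 mol
Cl: 46.31 g ÷ 35.45 g/mol = 1.306 mol
Smallest is Cl at 1.306 mol; normalising gives C 3.002, H 5.005, Cl 1.000
Ratio ≈ 3:5:1, so the empirical formula is C3H5Cl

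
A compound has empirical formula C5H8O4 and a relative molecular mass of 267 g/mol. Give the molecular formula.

C10H16O8

Empirical-formula mass = 132.11 g/mol
n = 267 / 132.11 = 2.02 ≈ 2
Molecular formula = (C5H8O4)2 = C10H16O8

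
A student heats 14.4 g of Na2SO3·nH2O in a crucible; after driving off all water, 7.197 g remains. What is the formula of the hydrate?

Na2SO3·7H2O

Mass of water lost = 14.4 − 7.197 = 7.203 g → 7.203 / 18.02 = 0.3997 mol H2O
Molar mass of Na2SO3 = 126.05 g/mol → mol Na2SO3 = 7.197 / 126.05 = 0.0571
n = 0.3997 / 0.0571 = 7.00 ≈ 7 → Na2SO3·7H2O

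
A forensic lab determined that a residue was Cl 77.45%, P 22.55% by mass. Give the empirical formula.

Cl3P

Assume 100 g: 77.45 g Cl, 22.55 g P.
Moles — Cl: 77.45 / 35.45 = 2.185 mol; P: 22.55 / 30.97 = 0.7281 mol
Divide by the smallest (0.7281 mol P): Cl 3.001, P 1.000
≈ 3:1 → Cl3P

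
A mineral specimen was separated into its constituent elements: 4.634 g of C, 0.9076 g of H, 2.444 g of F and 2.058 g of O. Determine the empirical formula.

Moles — C: 4.634 / 12.01 = 0.3858 mol; H: 0.9076 / 1.008 = 0.9004 mol; F: 2.444 / 19.00 = 0.1286 mol; O: 2.058 / 16.00 = 0.1286 mol
Divide by the smallest (0.1286 mol O): C 3.000, H 7.000, F 1.000, O 1.000
→ C3H7FO

C3H7FO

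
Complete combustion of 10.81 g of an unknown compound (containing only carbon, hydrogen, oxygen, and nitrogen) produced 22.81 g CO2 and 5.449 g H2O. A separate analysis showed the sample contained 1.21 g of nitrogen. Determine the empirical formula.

C6H7NO2

mol C = 22.81 / 44.01 = 0.5183; mass C = 0.5183 × 12.01 = 6.225 g
mol H = 2 × (5.449 / 18.02) = 0.6048; mass H = 0.6048 × 1.008 = 0.6096 g
mol N = 1.21 / 14.01 = 0.08637
mass O = 10.81 − (8.044) = 2.766 g → mol O = 0.1729
Ratios (÷ 0.08637): C 6.001, H 7.002, N 1.000, O 2.001
→ C6H7NO2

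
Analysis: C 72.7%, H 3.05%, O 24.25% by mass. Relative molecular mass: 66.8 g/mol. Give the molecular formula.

C4H2O

Assume 100 g: 72.7 g C, 3.05 g H, 24.25 g O.
n(C) = 72.7/12.01 = 6.053, n(H) = 3.05/1.008 = 3.026, n(O) = 24.25/16.00 = 1.516
Divide by the smallest (1.516 mol O): C 3.994, H 1.996, O 1.000
→ C4H2O
Empirical-formula mass = 66.06 g/mol
n = 66.8 / 66.06 = 1.01 ≈ 1
Molecular formula = empirical formula = C4H2O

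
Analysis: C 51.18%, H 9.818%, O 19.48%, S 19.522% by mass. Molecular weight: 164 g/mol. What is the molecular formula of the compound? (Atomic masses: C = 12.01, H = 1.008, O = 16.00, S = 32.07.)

Assume 100 g: 51.18 g C, 9.818 g H, 19.48 g O, 19.522 g S.
Moles — C: 51.18 / 12.01 = 4.261 mol; H: 9.818 / 1.008 = 9.74 mol; O: 19.48 / 16.00 = 1.218 mol; S: 19.522 / 32.07 = 0.6087 mol
Ratios (÷ 0.6087): C 7.001, H 16.001, O 2.000, S 1.000
Ratio ≈ 7:16:2:1, so the empirical formula is C7H16O2S
Empirical-formula mass = 164.27 g/mol
n = 164 / 164.27 = 1.00 ≈ 1
Molecular formula = empirical formula = C7H16O2S

C7H16O2S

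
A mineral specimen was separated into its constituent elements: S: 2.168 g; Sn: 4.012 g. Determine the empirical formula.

Moles — S: 2.168 / 32.07 = 0.0676 mol; Sn: 4.012 / 118.71 = 0.0338 mol
Smallest is Sn at 0.0338 mol; normalising gives S 2.000, Sn 1.000
→ S2Sn

S2Sn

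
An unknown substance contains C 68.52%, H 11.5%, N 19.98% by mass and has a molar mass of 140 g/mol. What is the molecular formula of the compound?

Assume 100 g: 68.52 g C, 11.5 g H, 19.98 g N.
C: 68.52 g ÷ 12.01 g/mol = 5.705 mol
H: 11.5 g ÷ 1.008 g/mol = 11.41 mol
N: 19.98 g ÷ 14.01 g/mol = 1.426 mol
Ratios (÷ 1.426): C 4.001, H 8.000, N 1.000
Ratio ≈ 4:8:1, so the empirical formula is C4H8N
Empirical-formula mass = 70.11 g/mol
n = 140 / 70.11 = 2.00 ≈ 2
Molecular formula = (C4H8N)×2 = C8H16N2

C8H16N2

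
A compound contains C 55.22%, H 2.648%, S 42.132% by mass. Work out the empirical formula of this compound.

C7H4S2

Assume 100 g: 55.22 g C, 2.648 g H, 42.132 g S.
n(C) = 55.22/12.01 = 4.598, n(H) = 2.648/1.008 = 2.627, n(S) = 42.132/32.07 = 1.314
Ratios (÷ 1.314): C 3.500, H 2.000, S 1.000
Multiply by 2: C 7.00, H 4.00, S 2.00 → C7H4S2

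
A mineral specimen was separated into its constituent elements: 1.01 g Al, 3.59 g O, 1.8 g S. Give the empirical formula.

Moles — Al: 1.01 / 26.98 = 0.03744 mol; O: 3.59 / 16.00 = 0.2244 mol; S: 1.8 / 32.07 = 0.05613 mol
Smallest is Al at 0.03744 mol; normalising gives Al 1.000, O 5.994, S 1.499
Multiply by 2: Al 2.00, O 11.99, S 3.00 → Al2O12S3

Al2O12S3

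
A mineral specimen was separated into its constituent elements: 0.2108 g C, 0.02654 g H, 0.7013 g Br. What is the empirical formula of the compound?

C: 0.2108 g ÷ 12.01 g/mol = 0.01755 mol
H: 0.02654 g ÷ 1.008 g/mol = 0.02633 mol
Br: 0.7013 g ÷ 79.90 g/mol = 0.008777 mol
Divide by the smallest (0.008777 mol Br): C 2.000, H 3.000, Br 1.000
→ C2H3Br

C2H3Br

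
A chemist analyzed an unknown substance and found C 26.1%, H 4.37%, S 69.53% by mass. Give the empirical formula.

Assume 100 g: 26.1 g C, 4.37 g H, 69.53 g S.
n(C) = 26.1/12.01 = 2.173, n(H) = 4.37/1.008 = 4.335, n(S) = 69.53/32.07 = 2.168
Smallest is S at 2.168 mol; normalising gives C 1.002, H 2.000, S 1.000
Ratio ≈ 1:2:1, so the empirical formula is CH2S

CH2S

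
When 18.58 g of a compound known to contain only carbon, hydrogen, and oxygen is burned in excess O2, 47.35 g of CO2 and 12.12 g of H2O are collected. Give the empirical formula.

C4H5O

mol C = 47.35 / 44.01 = 1.076; mass C = 1.076 × 12.01 = 12.92 g
mol H = 2 × (12.12 / 18.02) = 1.345; mass H = 1.345 × 1.008 = 1.356 g
mass O = 18.58 − (14.28) = 4.303 g → mol O = 0.2689
Ratios (÷ 0.2689): C 4.001, H 5.002, O 1.000
≈ 4:5:1 → C4H5O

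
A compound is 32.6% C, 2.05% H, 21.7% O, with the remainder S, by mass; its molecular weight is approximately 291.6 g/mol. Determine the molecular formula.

Assume 100 g: 32.6 g C, 2.05 g H, 21.7 g O, 43.65 g S.
n(C) = 32.6/12.01 = 2.714, n(H) = 2.05/1.008 = 2.034, n(O) = 21.7/16.00 = 1.356, n(S) = 43.65/32.07 = 1.361
Ratios (÷ 1.356): C 2.001, H 1.500, O 1.000, S 1.004
Scaling by 2: C 4.00, H 3.00, O 2.00, S 2.01 → C4H3O2S2
Empirical-formula mass = 147.20 g/mol
n = 291.6 / 147.20 = 1.98 ≈ 2
Molecular formula = (C4H3O2S2)×2 = C8H6O4S4

C8H6O4S4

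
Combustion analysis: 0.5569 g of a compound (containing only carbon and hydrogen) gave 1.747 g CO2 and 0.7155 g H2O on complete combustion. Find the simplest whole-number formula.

CH2

mol C = 1.747 / 44.01 = 0.03970; mass C = 0.03970 × 12.01 = 0.4767 g
mol H = 2 × (0.7155 / 18.02) = 0.07941; mass H = 0.07941 × 1.008 = 0.08005 g
Divide by the smallest (0.0397 mol C): C 1.000, H 2.001
→ CH2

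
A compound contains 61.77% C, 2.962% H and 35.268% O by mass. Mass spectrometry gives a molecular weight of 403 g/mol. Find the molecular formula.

Assume 100 g: 61.77 g C, 2.962 g H, 35.268 g O.
C: 61.77 g ÷ 12.01 g/mol = 5.143 mol
H: 2.962 g ÷ 1.008 g/mol = 2.938 mol
O: 35.268 g ÷ 16.00 g/mol = 2.204 mol
Divide by the smallest (2.204 mol O): C 2.333, H 1.333, O 1.000
Scaling by 3: C 7.00, H 4.00, O 3.00 → C7H4O3
Empirical-formula mass = 136.10 g/mol
n = 403 / 136.10 = 2.96 ≈ 3
Molecular formula = (C7H4O3)×3 = C21H12O9

C21H12O9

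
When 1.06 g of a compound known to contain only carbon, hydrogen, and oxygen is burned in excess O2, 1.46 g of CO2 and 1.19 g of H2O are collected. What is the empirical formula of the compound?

CH4O

mol C = 1.46 / 44.01 = 0.03317; mass C = 0.03317 × 12.01 = 0.3984 g
mol H = 2 × (1.19 / 18.02) = 0.1321; mass H = 0.1321 × 1.008 = 0.1331 g
mass O = 1.06 − (0.5316) = 0.5284 g → mol O = 0.03303
Ratios (÷ 0.03303): C 1.004, H 3.999, O 1.000
→ CH4O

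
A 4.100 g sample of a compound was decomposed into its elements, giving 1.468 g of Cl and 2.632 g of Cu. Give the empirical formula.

Cl: 1.468 g ÷ 35.45 g/mol = 0.04141 mol
Cu: 2.632 g ÷ 63.55 g/mol = 0.04142 mol
Divide by the smallest (0.04141 mol Cl): Cl 1.000, Cu 1.000
≈ 1:1 → ClCu

ClCu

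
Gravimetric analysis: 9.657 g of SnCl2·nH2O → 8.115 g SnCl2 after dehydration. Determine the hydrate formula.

Mass of water lost = 9.657 − 8.115 = 1.542 g → 1.542 / 18.02 = 0.08557 mol H2O
Molar mass of SnCl2 = 189.61 g/mol → mol SnCl2 = 8.115 / 189.61 = 0.0428
n = 0.08557 / 0.0428 = 2.00 ≈ 2 → SnCl2·2H2O

SnCl2·2H2O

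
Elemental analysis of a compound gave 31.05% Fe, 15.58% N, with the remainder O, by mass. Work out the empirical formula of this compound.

Assume 100 g: 31.05 g Fe, 15.58 g N, 53.37 g O.
Fe: 31.05 g ÷ 55.85 g/mol = 0.556 mol
N: 15.58 g ÷ 14.01 g/mol = 1.112 mol
O: 53.37 g ÷ 16.00 g/mol = 3.336 mol
Ratios (÷ 0.556): Fe 1.000, N 2.000, O 6.000
→ FeN2O6

FeN2O6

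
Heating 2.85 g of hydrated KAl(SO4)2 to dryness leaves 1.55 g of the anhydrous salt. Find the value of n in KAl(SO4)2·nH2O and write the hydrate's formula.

KAl(SO4)2·12H2O

Mass of water lost = 2.85 − 1.55 = 1.3 g → 1.3 / 18.02 = 0.07214 mol H2O
Molar mass of KAl(SO4)2 = 258.22 g/mol → mol KAl(SO4)2 = 1.55 / 258.22 = 0.006003
n = 0.07214 / 0.006003 = 12.02 ≈ 12 → KAl(SO4)2·12H2O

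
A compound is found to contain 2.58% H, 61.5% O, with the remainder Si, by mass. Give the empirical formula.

H2O3Si

Assume 100 g: 2.58 g H, 61.5 g O, 35.92 g Si.
Moles — H: 2.58 / 1.008 = 2.56 mol; O: 61.5 / 16.00 = 3.844 mol; Si: 35.92 / 28.09 = 1.279 mol
Divide by the smallest (1.279 mol Si): H 2.002, O 3.006, Si 1.000
Ratio ≈ 2:3:1, so the empirical formula is H2O3Si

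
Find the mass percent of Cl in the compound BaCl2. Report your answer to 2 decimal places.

Molar mass = 1(137.33) + 2(35.45) = 208.230 g/mol
Mass of Cl per mole = 2 × 35.45 = 70.900 g
% Cl = 70.900 / 208.230 × 100 = 34.05%

34.05%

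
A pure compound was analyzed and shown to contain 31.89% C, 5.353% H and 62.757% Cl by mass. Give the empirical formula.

C3H6Cl2

Assume 100 g: 31.89 g C, 5.353 g H, 62.757 g Cl.
C: 31.89 g ÷ 12.01 g/mol = 2.655 mol
H: 5.353 g ÷ 1.008 g/mol = 5.311 mol
Cl: 62.757 g ÷ 35.45 g/mol = 1.77 mol
Ratios (÷ 1.77): C 1.500, H 3.000, Cl 1.000
Scaling by 2: C 3.00, H 6.00, Cl 2.00 → C3H6Cl2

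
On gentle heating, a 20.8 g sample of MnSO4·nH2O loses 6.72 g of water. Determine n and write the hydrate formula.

Mass of anhydrous MnSO4 = 20.8 − 6.72 = 14.08 g
mol H2O = 6.72 / 18.02 = 0.3729
Molar mass of MnSO4 = 151.01 g/mol → mol MnSO4 = 14.08 / 151.01 = 0.09324
n = 0.3729 / 0.09324 = 4.00 ≈ 4 → MnSO4·4H2O

MnSO4·4H2O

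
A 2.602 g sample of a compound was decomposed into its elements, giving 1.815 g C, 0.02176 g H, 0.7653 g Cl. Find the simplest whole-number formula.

C7HCl

Moles — C: 1.815 / 12.01 = 0.1511 mol; H: 0.02176 / 1.008 = 0.02159 mol; Cl: 0.7653 / 35.45 = 0.02159 mol
Divide by the smallest (0.02159 mol H): C 7.001, H 1.000, Cl 1.000
→ C7HCl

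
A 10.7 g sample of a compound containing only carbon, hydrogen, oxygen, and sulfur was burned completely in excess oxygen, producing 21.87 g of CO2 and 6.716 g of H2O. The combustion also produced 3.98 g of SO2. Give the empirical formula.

C8H12O2S

mol C = 21.87 / 44.01 = 0.4969; mass C = 0.4969 × 12.01 = 5.968 g
mol H = 2 × (6.716 / 18.02) = 0.7454; mass H = 0.7454 × 1.008 = 0.7514 g
mol S = 3.98 / 64.07 = 0.06212; mass S = 1.992 g
mass O = 10.7 − (8.712) = 1.988 g → mol O = 0.1243
Ratios (÷ 0.06212): C 8.000, H 11.999, O 2.000, S 1.000
→ C8H12O2S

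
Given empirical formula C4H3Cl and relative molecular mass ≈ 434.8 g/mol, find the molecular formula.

Empirical-formula mass = 86.51 g/mol
n = 434.8 / 86.51 = 5.03 ≈ 5
Molecular formula = (C4H3Cl)5 = C20H15Cl5

C20H15Cl5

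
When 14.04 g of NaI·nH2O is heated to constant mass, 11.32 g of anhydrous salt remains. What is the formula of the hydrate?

Mass of water lost = 14.04 − 11.32 = 2.72 g → 2.72 / 18.02 = 0.1509 mol H2O
Molar mass of NaI = 149.89 g/mol → mol NaI = 11.32 / 149.89 = 0.07552
n = 0.1509 / 0.07552 = 2.00 ≈ 2 → NaI·2H2O

NaI·2H2O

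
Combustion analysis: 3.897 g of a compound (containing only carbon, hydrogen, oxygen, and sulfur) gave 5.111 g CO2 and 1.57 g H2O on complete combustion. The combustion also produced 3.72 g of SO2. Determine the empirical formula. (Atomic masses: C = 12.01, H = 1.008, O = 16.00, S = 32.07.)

mol C = 5.111 / 44.01 = 0.1161; mass C = 0.1161 × 12.01 = 1.395 g
mol H = 2 × (1.57 / 18.02) = 0.1743; mass H = 0.1743 × 1.008 = 0.1756 g
mol S = 3.72 / 64.07 = 0.05806; mass S = 1.862 g
mass O = 3.897 − (3.432) = 0.4646 g → mol O = 0.02904
Smallest is O at 0.02904 mol; normalising gives C 4.000, H 6.001, O 1.000, S 2.000
Ratio ≈ 4:6:1:2, so the empirical formula is C4H6OS2

C4H6OS2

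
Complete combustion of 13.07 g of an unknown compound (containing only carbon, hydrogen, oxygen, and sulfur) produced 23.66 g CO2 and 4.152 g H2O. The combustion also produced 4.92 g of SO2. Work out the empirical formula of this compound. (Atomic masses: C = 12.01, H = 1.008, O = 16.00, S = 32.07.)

C7H6O3S

mol C = 23.66 / 44.01 = 0.5376; mass C = 0.5376 × 12.01 = 6.457 g
mol H = 2 × (4.152 / 18.02) = 0.4608; mass H = 0.4608 × 1.008 = 0.4645 g
mol S = 4.92 / 64.07 = 0.07679; mass S = 2.463 g
mass O = 13.07 − (9.384) = 3.686 g → mol O = 0.2304
Ratios (÷ 0.07679): C 7.001, H 6.001, O 3.000, S 1.000
→ C7H6O3S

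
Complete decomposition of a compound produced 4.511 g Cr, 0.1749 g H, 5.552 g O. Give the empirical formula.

CrH2O4

n(Cr) = 4.511/52.00 = 0.08675, n(H) = 0.1749/1.008 = 0.1735, n(O) = 5.552/16.00 = 0.347
Divide by the smallest (0.08675 mol Cr): Cr 1.000, H 2.000, O 4.000
→ CrH2O4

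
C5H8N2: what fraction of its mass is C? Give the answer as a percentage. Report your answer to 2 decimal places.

Molar mass = 5(12.01) + 8(1.008) + 2(14.01) = 96.134 g/mol
Mass of C per mole = 5 × 12.01 = 60.050 g
% C = 60.050 / 96.134 × 100 = 62.46%

62.46%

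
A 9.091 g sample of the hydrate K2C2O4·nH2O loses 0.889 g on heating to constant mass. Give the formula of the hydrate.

K2C2O4·H2O

Mass of anhydrous K2C2O4 = 9.091 − 0.889 = 8.202 g
mol H2O = 0.889 / 18.02 = 0.04933
Molar mass of K2C2O4 = 166.22 g/mol → mol K2C2O4 = 8.202 / 166.22 = 0.04934
n = 0.04933 / 0.04934 = 1.00 ≈ 1 → K2C2O4·H2O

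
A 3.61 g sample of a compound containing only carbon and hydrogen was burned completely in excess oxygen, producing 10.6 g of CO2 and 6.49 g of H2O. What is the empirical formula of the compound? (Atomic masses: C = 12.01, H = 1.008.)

CH3

mol C = 10.6 / 44.01 = 0.2409; mass C = 0.2409 × 12.01 = 2.893 g
mol H = 2 × (6.49 / 18.02) = 0.7203; mass H = 0.7203 × 1.008 = 0.7261 g
Smallest is C at 0.2409 mol; normalising gives C 1.000, H 2.991
Ratio ≈ 1:3, so the empirical formula is CH3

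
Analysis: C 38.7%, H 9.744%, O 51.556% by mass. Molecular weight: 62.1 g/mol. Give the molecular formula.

C2H6O2

Assume 100 g: 38.7 g C, 9.744 g H, 51.556 g O.
Moles — C: 38.7 / 12.01 = 3.222 mol; H: 9.744 / 1.008 = 9.667 mol; O: 51.556 / 16.00 = 3.222 mol
Ratios (÷ 3.222): C 1.000, H 3.000, O 1.000
Ratio ≈ 1:3:1, so the empirical formula is CH3O
Empirical-formula mass = 31.03 g/mol
n = 62.1 / 31.03 = 2.00 ≈ 2
Molecular formula = (CH3O)×2 = C2H6O2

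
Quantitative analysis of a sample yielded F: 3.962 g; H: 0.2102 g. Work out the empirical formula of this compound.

F: 3.962 g ÷ 19.00 g/mol = 0.2085 mol
H: 0.2102 g ÷ 1.008 g/mol = 0.2085 mol
Ratios (÷ 0.2085): F 1.000, H 1.000
≈ 1:1 → FH

FH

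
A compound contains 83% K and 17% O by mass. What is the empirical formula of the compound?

Assume 100 g: 83 g K, 17 g O.
Moles — K: 83 / 39.10 = 2.123 mol; O: 17 / 16.00 = 1.062 mol
Ratios (÷ 1.062): K 1.998, O 1.000
≈ 2:1 → K2O

K2O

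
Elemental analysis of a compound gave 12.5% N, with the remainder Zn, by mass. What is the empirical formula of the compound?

Assume 100 g: 12.5 g N, 87.5 g Zn.
Moles — N: 12.5 / 14.01 = 0.8922 mol; Zn: 87.5 / 65.38 = 1.338 mol
Divide by the smallest (0.8922 mol N): N 1.000, Zn 1.500
Multiply by 2: N 2.00, Zn 3.00 → N2Zn3

N2Zn3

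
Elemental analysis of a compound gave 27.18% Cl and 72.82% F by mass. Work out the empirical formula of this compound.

Assume 100 g: 27.18 g Cl, 72.82 g F.
n(Cl) = 27.18/35.45 = 0.7667, n(F) = 72.82/19.00 = 3.833
Divide by the smallest (0.7667 mol Cl): Cl 1.000, F 4.999
Ratio ≈ 1:5, so the empirical formula is ClF5

ClF5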